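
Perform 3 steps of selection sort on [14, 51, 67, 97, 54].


Initial: [14, 51, 67, 97, 54]
Step 1: min=14 at 0
  Swap: [14, 51, 67, 97, 54]
Step 2: min=51 at 1
  Swap: [14, 51, 67, 97, 54]
Step 3: min=54 at 4
  Swap: [14, 51, 54, 97, 67]

After 3 steps: [14, 51, 54, 97, 67]


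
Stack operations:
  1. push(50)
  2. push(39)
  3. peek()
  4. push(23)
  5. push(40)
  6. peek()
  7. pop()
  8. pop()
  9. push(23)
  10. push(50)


push(50) -> [50]
push(39) -> [50, 39]
peek()->39
push(23) -> [50, 39, 23]
push(40) -> [50, 39, 23, 40]
peek()->40
pop()->40, [50, 39, 23]
pop()->23, [50, 39]
push(23) -> [50, 39, 23]
push(50) -> [50, 39, 23, 50]

Final stack: [50, 39, 23, 50]


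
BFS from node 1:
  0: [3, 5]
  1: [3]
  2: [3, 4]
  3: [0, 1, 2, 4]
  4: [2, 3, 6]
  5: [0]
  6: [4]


Visit 1, enqueue [3]
Visit 3, enqueue [0, 2, 4]
Visit 0, enqueue [5]
Visit 2, enqueue []
Visit 4, enqueue [6]
Visit 5, enqueue []
Visit 6, enqueue []

BFS order: [1, 3, 0, 2, 4, 5, 6]


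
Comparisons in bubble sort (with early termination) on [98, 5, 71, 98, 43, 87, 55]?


Algorithm: bubble sort (with early termination)
Input: [98, 5, 71, 98, 43, 87, 55]
Sorted: [5, 43, 55, 71, 87, 98, 98]

20


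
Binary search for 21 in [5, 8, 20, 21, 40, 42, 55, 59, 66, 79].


Step 1: lo=0, hi=9, mid=4, val=40
Step 2: lo=0, hi=3, mid=1, val=8
Step 3: lo=2, hi=3, mid=2, val=20
Step 4: lo=3, hi=3, mid=3, val=21

Found at index 3


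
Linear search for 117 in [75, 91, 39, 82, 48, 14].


i=0: 75!=117
i=1: 91!=117
i=2: 39!=117
i=3: 82!=117
i=4: 48!=117
i=5: 14!=117

Not found, 6 comps


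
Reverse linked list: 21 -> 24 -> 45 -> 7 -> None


Step 1: curr=21, set curr.next=prev(None) | reversed so far: 21
Step 2: curr=24, set curr.next=prev(21) | reversed so far: 24 -> 21
Step 3: curr=45, set curr.next=prev(24) | reversed so far: 45 -> 24 -> 21
Step 4: curr=7, set curr.next=prev(45) | reversed so far: 7 -> 45 -> 24 -> 21

7 -> 45 -> 24 -> 21 -> None


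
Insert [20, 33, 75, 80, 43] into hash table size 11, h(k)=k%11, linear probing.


Insert 20: h=9 -> slot 9
Insert 33: h=0 -> slot 0
Insert 75: h=9, 1 probes -> slot 10
Insert 80: h=3 -> slot 3
Insert 43: h=10, 2 probes -> slot 1

Table: [33, 43, None, 80, None, None, None, None, None, 20, 75]


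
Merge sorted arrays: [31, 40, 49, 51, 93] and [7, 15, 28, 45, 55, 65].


Take 7 from B
Take 15 from B
Take 28 from B
Take 31 from A
Take 40 from A
Take 45 from B
Take 49 from A
Take 51 from A
Take 55 from B
Take 65 from B

Merged: [7, 15, 28, 31, 40, 45, 49, 51, 55, 65, 93]


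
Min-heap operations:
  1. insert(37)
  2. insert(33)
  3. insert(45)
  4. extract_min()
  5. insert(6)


insert(37) -> [37]
insert(33) -> [33, 37]
insert(45) -> [33, 37, 45]
extract_min()->33, [37, 45]
insert(6) -> [6, 45, 37]

Final heap: [6, 45, 37]


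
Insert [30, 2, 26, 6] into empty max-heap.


Insert 30: [30]
Insert 2: [30, 2]
Insert 26: [30, 2, 26]
Insert 6: [30, 6, 26, 2]

Final heap: [30, 6, 26, 2]


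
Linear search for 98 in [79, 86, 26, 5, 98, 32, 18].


i=0: 79!=98
i=1: 86!=98
i=2: 26!=98
i=3: 5!=98
i=4: 98==98 found!

Found at 4, 5 comps


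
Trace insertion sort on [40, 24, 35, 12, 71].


Initial: [40, 24, 35, 12, 71]
Insert 24: [24, 40, 35, 12, 71]
Insert 35: [24, 35, 40, 12, 71]
Insert 12: [12, 24, 35, 40, 71]
Insert 71: [12, 24, 35, 40, 71]

Sorted: [12, 24, 35, 40, 71]


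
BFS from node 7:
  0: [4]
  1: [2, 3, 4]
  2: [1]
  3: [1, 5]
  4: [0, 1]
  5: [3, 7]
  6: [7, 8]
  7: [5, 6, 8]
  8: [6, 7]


Visit 7, enqueue [5, 6, 8]
Visit 5, enqueue [3]
Visit 6, enqueue []
Visit 8, enqueue []
Visit 3, enqueue [1]
Visit 1, enqueue [2, 4]
Visit 2, enqueue []
Visit 4, enqueue [0]
Visit 0, enqueue []

BFS order: [7, 5, 6, 8, 3, 1, 2, 4, 0]


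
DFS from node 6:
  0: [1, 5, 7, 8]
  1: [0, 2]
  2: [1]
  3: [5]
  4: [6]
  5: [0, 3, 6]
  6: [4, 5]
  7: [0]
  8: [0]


Visit 6, push [5, 4]
Visit 4, push []
Visit 5, push [3, 0]
Visit 0, push [8, 7, 1]
Visit 1, push [2]
Visit 2, push []
Visit 7, push []
Visit 8, push []
Visit 3, push []

DFS order: [6, 4, 5, 0, 1, 2, 7, 8, 3]


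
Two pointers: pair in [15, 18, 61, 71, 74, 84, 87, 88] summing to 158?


lo=0(15)+hi=7(88)=103
lo=1(18)+hi=7(88)=106
lo=2(61)+hi=7(88)=149
lo=3(71)+hi=7(88)=159
lo=3(71)+hi=6(87)=158

Yes: 71+87=158


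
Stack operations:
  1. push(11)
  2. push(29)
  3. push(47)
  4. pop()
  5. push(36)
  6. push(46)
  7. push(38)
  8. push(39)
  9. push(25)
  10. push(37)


push(11) -> [11]
push(29) -> [11, 29]
push(47) -> [11, 29, 47]
pop()->47, [11, 29]
push(36) -> [11, 29, 36]
push(46) -> [11, 29, 36, 46]
push(38) -> [11, 29, 36, 46, 38]
push(39) -> [11, 29, 36, 46, 38, 39]
push(25) -> [11, 29, 36, 46, 38, 39, 25]
push(37) -> [11, 29, 36, 46, 38, 39, 25, 37]

Final stack: [11, 29, 36, 46, 38, 39, 25, 37]


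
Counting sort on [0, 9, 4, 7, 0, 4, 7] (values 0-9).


Input: [0, 9, 4, 7, 0, 4, 7]
Counts: [2, 0, 0, 0, 2, 0, 0, 2, 0, 1]

Sorted: [0, 0, 4, 4, 7, 7, 9]


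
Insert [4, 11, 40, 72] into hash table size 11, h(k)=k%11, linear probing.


Insert 4: h=4 -> slot 4
Insert 11: h=0 -> slot 0
Insert 40: h=7 -> slot 7
Insert 72: h=6 -> slot 6

Table: [11, None, None, None, 4, None, 72, 40, None, None, None]


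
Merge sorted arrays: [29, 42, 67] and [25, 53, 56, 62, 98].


Take 25 from B
Take 29 from A
Take 42 from A
Take 53 from B
Take 56 from B
Take 62 from B
Take 67 from A

Merged: [25, 29, 42, 53, 56, 62, 67, 98]


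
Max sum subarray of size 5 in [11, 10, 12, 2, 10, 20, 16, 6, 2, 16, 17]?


[0:5]: 45
[1:6]: 54
[2:7]: 60
[3:8]: 54
[4:9]: 54
[5:10]: 60
[6:11]: 57

Max: 60 at [2:7]


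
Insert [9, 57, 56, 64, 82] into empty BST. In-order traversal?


Insert 9: root
Insert 57: R from 9
Insert 56: R from 9 -> L from 57
Insert 64: R from 9 -> R from 57
Insert 82: R from 9 -> R from 57 -> R from 64

In-order: [9, 56, 57, 64, 82]


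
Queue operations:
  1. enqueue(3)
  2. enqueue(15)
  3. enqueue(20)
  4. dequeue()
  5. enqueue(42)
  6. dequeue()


enqueue(3) -> [3]
enqueue(15) -> [3, 15]
enqueue(20) -> [3, 15, 20]
dequeue()->3, [15, 20]
enqueue(42) -> [15, 20, 42]
dequeue()->15, [20, 42]

Final queue: [20, 42]


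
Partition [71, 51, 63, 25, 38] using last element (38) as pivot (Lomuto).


Pivot: 38
  25 <= 38: swap -> [25, 51, 63, 71, 38]
Place pivot at 1: [25, 38, 63, 71, 51]

Partitioned: [25, 38, 63, 71, 51]


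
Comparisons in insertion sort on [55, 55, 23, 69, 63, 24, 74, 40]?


Algorithm: insertion sort
Input: [55, 55, 23, 69, 63, 24, 74, 40]
Sorted: [23, 24, 40, 55, 55, 63, 69, 74]

18


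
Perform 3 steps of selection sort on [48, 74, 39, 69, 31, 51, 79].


Initial: [48, 74, 39, 69, 31, 51, 79]
Step 1: min=31 at 4
  Swap: [31, 74, 39, 69, 48, 51, 79]
Step 2: min=39 at 2
  Swap: [31, 39, 74, 69, 48, 51, 79]
Step 3: min=48 at 4
  Swap: [31, 39, 48, 69, 74, 51, 79]

After 3 steps: [31, 39, 48, 69, 74, 51, 79]


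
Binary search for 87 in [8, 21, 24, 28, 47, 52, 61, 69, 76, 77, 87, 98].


Step 1: lo=0, hi=11, mid=5, val=52
Step 2: lo=6, hi=11, mid=8, val=76
Step 3: lo=9, hi=11, mid=10, val=87

Found at index 10


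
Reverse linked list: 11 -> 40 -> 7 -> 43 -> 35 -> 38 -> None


Step 1: curr=11, set curr.next=prev(None) | reversed so far: 11
Step 2: curr=40, set curr.next=prev(11) | reversed so far: 40 -> 11
Step 3: curr=7, set curr.next=prev(40) | reversed so far: 7 -> 40 -> 11
Step 4: curr=43, set curr.next=prev(7) | reversed so far: 43 -> 7 -> 40 -> 11
Step 5: curr=35, set curr.next=prev(43) | reversed so far: 35 -> 43 -> 7 -> 40 -> 11
Step 6: curr=38, set curr.next=prev(35) | reversed so far: 38 -> 35 -> 43 -> 7 -> 40 -> 11

38 -> 35 -> 43 -> 7 -> 40 -> 11 -> None


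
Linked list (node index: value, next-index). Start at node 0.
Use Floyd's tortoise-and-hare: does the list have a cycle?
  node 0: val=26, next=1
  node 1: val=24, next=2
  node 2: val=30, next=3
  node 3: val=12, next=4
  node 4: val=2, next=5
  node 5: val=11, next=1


Floyd's tortoise (slow, +1) and hare (fast, +2):
  init: slow=0, fast=0
  step 1: slow=1, fast=2
  step 2: slow=2, fast=4
  step 3: slow=3, fast=1
  step 4: slow=4, fast=3
  step 5: slow=5, fast=5
  slow == fast at node 5: cycle detected

Cycle: yes


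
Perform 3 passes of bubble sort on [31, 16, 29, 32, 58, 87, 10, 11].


Initial: [31, 16, 29, 32, 58, 87, 10, 11]
Pass 1: [16, 29, 31, 32, 58, 10, 11, 87] (4 swaps)
Pass 2: [16, 29, 31, 32, 10, 11, 58, 87] (2 swaps)
Pass 3: [16, 29, 31, 10, 11, 32, 58, 87] (2 swaps)

After 3 passes: [16, 29, 31, 10, 11, 32, 58, 87]


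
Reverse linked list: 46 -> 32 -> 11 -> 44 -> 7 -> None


Step 1: curr=46, set curr.next=prev(None) | reversed so far: 46
Step 2: curr=32, set curr.next=prev(46) | reversed so far: 32 -> 46
Step 3: curr=11, set curr.next=prev(32) | reversed so far: 11 -> 32 -> 46
Step 4: curr=44, set curr.next=prev(11) | reversed so far: 44 -> 11 -> 32 -> 46
Step 5: curr=7, set curr.next=prev(44) | reversed so far: 7 -> 44 -> 11 -> 32 -> 46

7 -> 44 -> 11 -> 32 -> 46 -> None


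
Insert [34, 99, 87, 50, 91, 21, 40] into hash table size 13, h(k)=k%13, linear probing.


Insert 34: h=8 -> slot 8
Insert 99: h=8, 1 probes -> slot 9
Insert 87: h=9, 1 probes -> slot 10
Insert 50: h=11 -> slot 11
Insert 91: h=0 -> slot 0
Insert 21: h=8, 4 probes -> slot 12
Insert 40: h=1 -> slot 1

Table: [91, 40, None, None, None, None, None, None, 34, 99, 87, 50, 21]


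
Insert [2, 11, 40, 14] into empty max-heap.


Insert 2: [2]
Insert 11: [11, 2]
Insert 40: [40, 2, 11]
Insert 14: [40, 14, 11, 2]

Final heap: [40, 14, 11, 2]


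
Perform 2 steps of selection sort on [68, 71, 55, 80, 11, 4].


Initial: [68, 71, 55, 80, 11, 4]
Step 1: min=4 at 5
  Swap: [4, 71, 55, 80, 11, 68]
Step 2: min=11 at 4
  Swap: [4, 11, 55, 80, 71, 68]

After 2 steps: [4, 11, 55, 80, 71, 68]


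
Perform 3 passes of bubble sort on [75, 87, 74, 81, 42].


Initial: [75, 87, 74, 81, 42]
Pass 1: [75, 74, 81, 42, 87] (3 swaps)
Pass 2: [74, 75, 42, 81, 87] (2 swaps)
Pass 3: [74, 42, 75, 81, 87] (1 swaps)

After 3 passes: [74, 42, 75, 81, 87]


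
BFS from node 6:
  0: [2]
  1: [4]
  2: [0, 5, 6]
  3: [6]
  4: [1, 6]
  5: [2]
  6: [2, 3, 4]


Visit 6, enqueue [2, 3, 4]
Visit 2, enqueue [0, 5]
Visit 3, enqueue []
Visit 4, enqueue [1]
Visit 0, enqueue []
Visit 5, enqueue []
Visit 1, enqueue []

BFS order: [6, 2, 3, 4, 0, 5, 1]


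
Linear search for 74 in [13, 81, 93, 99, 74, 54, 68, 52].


i=0: 13!=74
i=1: 81!=74
i=2: 93!=74
i=3: 99!=74
i=4: 74==74 found!

Found at 4, 5 comps


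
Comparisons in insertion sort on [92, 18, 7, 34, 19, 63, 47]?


Algorithm: insertion sort
Input: [92, 18, 7, 34, 19, 63, 47]
Sorted: [7, 18, 19, 34, 47, 63, 92]

13


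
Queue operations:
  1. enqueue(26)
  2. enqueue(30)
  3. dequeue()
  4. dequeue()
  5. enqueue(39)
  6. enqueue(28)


enqueue(26) -> [26]
enqueue(30) -> [26, 30]
dequeue()->26, [30]
dequeue()->30, []
enqueue(39) -> [39]
enqueue(28) -> [39, 28]

Final queue: [39, 28]


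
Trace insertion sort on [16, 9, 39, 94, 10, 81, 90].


Initial: [16, 9, 39, 94, 10, 81, 90]
Insert 9: [9, 16, 39, 94, 10, 81, 90]
Insert 39: [9, 16, 39, 94, 10, 81, 90]
Insert 94: [9, 16, 39, 94, 10, 81, 90]
Insert 10: [9, 10, 16, 39, 94, 81, 90]
Insert 81: [9, 10, 16, 39, 81, 94, 90]
Insert 90: [9, 10, 16, 39, 81, 90, 94]

Sorted: [9, 10, 16, 39, 81, 90, 94]


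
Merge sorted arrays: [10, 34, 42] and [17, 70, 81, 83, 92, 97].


Take 10 from A
Take 17 from B
Take 34 from A
Take 42 from A

Merged: [10, 17, 34, 42, 70, 81, 83, 92, 97]


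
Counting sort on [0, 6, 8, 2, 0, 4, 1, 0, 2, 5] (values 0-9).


Input: [0, 6, 8, 2, 0, 4, 1, 0, 2, 5]
Counts: [3, 1, 2, 0, 1, 1, 1, 0, 1, 0]

Sorted: [0, 0, 0, 1, 2, 2, 4, 5, 6, 8]


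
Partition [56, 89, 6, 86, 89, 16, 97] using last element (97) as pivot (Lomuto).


Pivot: 97
  56 <= 97: advance i (no swap)
  89 <= 97: advance i (no swap)
  6 <= 97: advance i (no swap)
  86 <= 97: advance i (no swap)
  89 <= 97: advance i (no swap)
  16 <= 97: advance i (no swap)
Place pivot at 6: [56, 89, 6, 86, 89, 16, 97]

Partitioned: [56, 89, 6, 86, 89, 16, 97]


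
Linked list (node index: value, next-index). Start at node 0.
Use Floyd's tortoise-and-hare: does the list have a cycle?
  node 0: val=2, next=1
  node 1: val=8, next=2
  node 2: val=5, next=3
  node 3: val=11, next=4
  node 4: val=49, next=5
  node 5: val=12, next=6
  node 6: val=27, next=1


Floyd's tortoise (slow, +1) and hare (fast, +2):
  init: slow=0, fast=0
  step 1: slow=1, fast=2
  step 2: slow=2, fast=4
  step 3: slow=3, fast=6
  step 4: slow=4, fast=2
  step 5: slow=5, fast=4
  step 6: slow=6, fast=6
  slow == fast at node 6: cycle detected

Cycle: yes


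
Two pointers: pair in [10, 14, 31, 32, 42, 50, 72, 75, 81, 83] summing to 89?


lo=0(10)+hi=9(83)=93
lo=0(10)+hi=8(81)=91
lo=0(10)+hi=7(75)=85
lo=1(14)+hi=7(75)=89

Yes: 14+75=89


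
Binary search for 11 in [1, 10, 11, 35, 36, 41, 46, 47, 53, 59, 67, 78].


Step 1: lo=0, hi=11, mid=5, val=41
Step 2: lo=0, hi=4, mid=2, val=11

Found at index 2


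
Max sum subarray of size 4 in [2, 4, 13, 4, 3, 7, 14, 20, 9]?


[0:4]: 23
[1:5]: 24
[2:6]: 27
[3:7]: 28
[4:8]: 44
[5:9]: 50

Max: 50 at [5:9]


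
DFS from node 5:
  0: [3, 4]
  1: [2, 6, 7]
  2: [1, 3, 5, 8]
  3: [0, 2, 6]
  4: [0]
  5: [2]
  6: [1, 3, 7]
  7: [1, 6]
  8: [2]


Visit 5, push [2]
Visit 2, push [8, 3, 1]
Visit 1, push [7, 6]
Visit 6, push [7, 3]
Visit 3, push [0]
Visit 0, push [4]
Visit 4, push []
Visit 7, push []
Visit 8, push []

DFS order: [5, 2, 1, 6, 3, 0, 4, 7, 8]


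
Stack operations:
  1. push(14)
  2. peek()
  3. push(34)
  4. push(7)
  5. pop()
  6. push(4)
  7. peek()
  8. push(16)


push(14) -> [14]
peek()->14
push(34) -> [14, 34]
push(7) -> [14, 34, 7]
pop()->7, [14, 34]
push(4) -> [14, 34, 4]
peek()->4
push(16) -> [14, 34, 4, 16]

Final stack: [14, 34, 4, 16]


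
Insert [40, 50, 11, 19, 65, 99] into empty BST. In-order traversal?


Insert 40: root
Insert 50: R from 40
Insert 11: L from 40
Insert 19: L from 40 -> R from 11
Insert 65: R from 40 -> R from 50
Insert 99: R from 40 -> R from 50 -> R from 65

In-order: [11, 19, 40, 50, 65, 99]


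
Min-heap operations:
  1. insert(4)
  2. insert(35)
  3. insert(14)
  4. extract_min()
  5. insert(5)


insert(4) -> [4]
insert(35) -> [4, 35]
insert(14) -> [4, 35, 14]
extract_min()->4, [14, 35]
insert(5) -> [5, 35, 14]

Final heap: [5, 35, 14]


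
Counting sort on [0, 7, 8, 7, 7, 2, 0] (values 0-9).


Input: [0, 7, 8, 7, 7, 2, 0]
Counts: [2, 0, 1, 0, 0, 0, 0, 3, 1, 0]

Sorted: [0, 0, 2, 7, 7, 7, 8]


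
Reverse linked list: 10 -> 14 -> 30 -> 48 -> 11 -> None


Step 1: curr=10, set curr.next=prev(None) | reversed so far: 10
Step 2: curr=14, set curr.next=prev(10) | reversed so far: 14 -> 10
Step 3: curr=30, set curr.next=prev(14) | reversed so far: 30 -> 14 -> 10
Step 4: curr=48, set curr.next=prev(30) | reversed so far: 48 -> 30 -> 14 -> 10
Step 5: curr=11, set curr.next=prev(48) | reversed so far: 11 -> 48 -> 30 -> 14 -> 10

11 -> 48 -> 30 -> 14 -> 10 -> None


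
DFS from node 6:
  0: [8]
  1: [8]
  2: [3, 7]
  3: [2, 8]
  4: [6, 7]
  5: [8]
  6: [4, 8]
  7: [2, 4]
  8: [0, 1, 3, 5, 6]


Visit 6, push [8, 4]
Visit 4, push [7]
Visit 7, push [2]
Visit 2, push [3]
Visit 3, push [8]
Visit 8, push [5, 1, 0]
Visit 0, push []
Visit 1, push []
Visit 5, push []

DFS order: [6, 4, 7, 2, 3, 8, 0, 1, 5]


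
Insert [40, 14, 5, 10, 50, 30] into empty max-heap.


Insert 40: [40]
Insert 14: [40, 14]
Insert 5: [40, 14, 5]
Insert 10: [40, 14, 5, 10]
Insert 50: [50, 40, 5, 10, 14]
Insert 30: [50, 40, 30, 10, 14, 5]

Final heap: [50, 40, 30, 10, 14, 5]


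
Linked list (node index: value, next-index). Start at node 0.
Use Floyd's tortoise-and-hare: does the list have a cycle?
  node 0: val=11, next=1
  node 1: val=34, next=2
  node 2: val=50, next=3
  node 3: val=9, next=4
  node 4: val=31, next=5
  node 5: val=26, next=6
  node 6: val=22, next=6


Floyd's tortoise (slow, +1) and hare (fast, +2):
  init: slow=0, fast=0
  step 1: slow=1, fast=2
  step 2: slow=2, fast=4
  step 3: slow=3, fast=6
  step 4: slow=4, fast=6
  step 5: slow=5, fast=6
  step 6: slow=6, fast=6
  slow == fast at node 6: cycle detected

Cycle: yes


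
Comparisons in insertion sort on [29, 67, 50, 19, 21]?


Algorithm: insertion sort
Input: [29, 67, 50, 19, 21]
Sorted: [19, 21, 29, 50, 67]

10


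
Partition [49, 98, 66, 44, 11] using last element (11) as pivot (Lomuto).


Pivot: 11
Place pivot at 0: [11, 98, 66, 44, 49]

Partitioned: [11, 98, 66, 44, 49]


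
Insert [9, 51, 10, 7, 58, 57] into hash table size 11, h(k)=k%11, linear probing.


Insert 9: h=9 -> slot 9
Insert 51: h=7 -> slot 7
Insert 10: h=10 -> slot 10
Insert 7: h=7, 1 probes -> slot 8
Insert 58: h=3 -> slot 3
Insert 57: h=2 -> slot 2

Table: [None, None, 57, 58, None, None, None, 51, 7, 9, 10]


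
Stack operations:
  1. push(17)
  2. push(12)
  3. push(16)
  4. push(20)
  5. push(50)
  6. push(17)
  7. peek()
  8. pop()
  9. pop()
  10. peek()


push(17) -> [17]
push(12) -> [17, 12]
push(16) -> [17, 12, 16]
push(20) -> [17, 12, 16, 20]
push(50) -> [17, 12, 16, 20, 50]
push(17) -> [17, 12, 16, 20, 50, 17]
peek()->17
pop()->17, [17, 12, 16, 20, 50]
pop()->50, [17, 12, 16, 20]
peek()->20

Final stack: [17, 12, 16, 20]


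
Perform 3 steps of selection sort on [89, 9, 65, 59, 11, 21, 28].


Initial: [89, 9, 65, 59, 11, 21, 28]
Step 1: min=9 at 1
  Swap: [9, 89, 65, 59, 11, 21, 28]
Step 2: min=11 at 4
  Swap: [9, 11, 65, 59, 89, 21, 28]
Step 3: min=21 at 5
  Swap: [9, 11, 21, 59, 89, 65, 28]

After 3 steps: [9, 11, 21, 59, 89, 65, 28]


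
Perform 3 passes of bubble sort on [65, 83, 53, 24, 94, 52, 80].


Initial: [65, 83, 53, 24, 94, 52, 80]
Pass 1: [65, 53, 24, 83, 52, 80, 94] (4 swaps)
Pass 2: [53, 24, 65, 52, 80, 83, 94] (4 swaps)
Pass 3: [24, 53, 52, 65, 80, 83, 94] (2 swaps)

After 3 passes: [24, 53, 52, 65, 80, 83, 94]


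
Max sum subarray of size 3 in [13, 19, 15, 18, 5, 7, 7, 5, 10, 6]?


[0:3]: 47
[1:4]: 52
[2:5]: 38
[3:6]: 30
[4:7]: 19
[5:8]: 19
[6:9]: 22
[7:10]: 21

Max: 52 at [1:4]


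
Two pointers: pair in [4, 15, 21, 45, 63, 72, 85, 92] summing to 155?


lo=0(4)+hi=7(92)=96
lo=1(15)+hi=7(92)=107
lo=2(21)+hi=7(92)=113
lo=3(45)+hi=7(92)=137
lo=4(63)+hi=7(92)=155

Yes: 63+92=155


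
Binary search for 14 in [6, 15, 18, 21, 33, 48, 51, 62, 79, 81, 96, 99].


Step 1: lo=0, hi=11, mid=5, val=48
Step 2: lo=0, hi=4, mid=2, val=18
Step 3: lo=0, hi=1, mid=0, val=6
Step 4: lo=1, hi=1, mid=1, val=15

Not found


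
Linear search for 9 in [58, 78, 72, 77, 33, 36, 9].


i=0: 58!=9
i=1: 78!=9
i=2: 72!=9
i=3: 77!=9
i=4: 33!=9
i=5: 36!=9
i=6: 9==9 found!

Found at 6, 7 comps


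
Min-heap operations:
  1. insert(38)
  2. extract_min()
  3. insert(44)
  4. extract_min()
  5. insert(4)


insert(38) -> [38]
extract_min()->38, []
insert(44) -> [44]
extract_min()->44, []
insert(4) -> [4]

Final heap: [4]


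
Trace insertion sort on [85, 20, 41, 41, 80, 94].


Initial: [85, 20, 41, 41, 80, 94]
Insert 20: [20, 85, 41, 41, 80, 94]
Insert 41: [20, 41, 85, 41, 80, 94]
Insert 41: [20, 41, 41, 85, 80, 94]
Insert 80: [20, 41, 41, 80, 85, 94]
Insert 94: [20, 41, 41, 80, 85, 94]

Sorted: [20, 41, 41, 80, 85, 94]


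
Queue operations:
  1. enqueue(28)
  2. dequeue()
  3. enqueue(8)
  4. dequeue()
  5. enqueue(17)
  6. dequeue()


enqueue(28) -> [28]
dequeue()->28, []
enqueue(8) -> [8]
dequeue()->8, []
enqueue(17) -> [17]
dequeue()->17, []

Final queue: []


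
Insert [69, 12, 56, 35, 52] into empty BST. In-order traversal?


Insert 69: root
Insert 12: L from 69
Insert 56: L from 69 -> R from 12
Insert 35: L from 69 -> R from 12 -> L from 56
Insert 52: L from 69 -> R from 12 -> L from 56 -> R from 35

In-order: [12, 35, 52, 56, 69]


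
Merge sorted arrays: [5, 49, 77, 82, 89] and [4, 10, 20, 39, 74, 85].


Take 4 from B
Take 5 from A
Take 10 from B
Take 20 from B
Take 39 from B
Take 49 from A
Take 74 from B
Take 77 from A
Take 82 from A
Take 85 from B

Merged: [4, 5, 10, 20, 39, 49, 74, 77, 82, 85, 89]


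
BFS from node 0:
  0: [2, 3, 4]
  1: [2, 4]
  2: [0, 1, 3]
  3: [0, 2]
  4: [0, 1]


Visit 0, enqueue [2, 3, 4]
Visit 2, enqueue [1]
Visit 3, enqueue []
Visit 4, enqueue []
Visit 1, enqueue []

BFS order: [0, 2, 3, 4, 1]


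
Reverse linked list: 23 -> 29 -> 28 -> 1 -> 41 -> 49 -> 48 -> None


Step 1: curr=23, set curr.next=prev(None) | reversed so far: 23
Step 2: curr=29, set curr.next=prev(23) | reversed so far: 29 -> 23
Step 3: curr=28, set curr.next=prev(29) | reversed so far: 28 -> 29 -> 23
Step 4: curr=1, set curr.next=prev(28) | reversed so far: 1 -> 28 -> 29 -> 23
Step 5: curr=41, set curr.next=prev(1) | reversed so far: 41 -> 1 -> 28 -> 29 -> 23
Step 6: curr=49, set curr.next=prev(41) | reversed so far: 49 -> 41 -> 1 -> 28 -> 29 -> 23
Step 7: curr=48, set curr.next=prev(49) | reversed so far: 48 -> 49 -> 41 -> 1 -> 28 -> 29 -> 23

48 -> 49 -> 41 -> 1 -> 28 -> 29 -> 23 -> None


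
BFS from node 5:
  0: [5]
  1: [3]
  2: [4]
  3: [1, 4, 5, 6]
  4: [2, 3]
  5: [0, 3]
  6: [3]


Visit 5, enqueue [0, 3]
Visit 0, enqueue []
Visit 3, enqueue [1, 4, 6]
Visit 1, enqueue []
Visit 4, enqueue [2]
Visit 6, enqueue []
Visit 2, enqueue []

BFS order: [5, 0, 3, 1, 4, 6, 2]


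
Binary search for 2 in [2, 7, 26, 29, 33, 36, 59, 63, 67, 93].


Step 1: lo=0, hi=9, mid=4, val=33
Step 2: lo=0, hi=3, mid=1, val=7
Step 3: lo=0, hi=0, mid=0, val=2

Found at index 0


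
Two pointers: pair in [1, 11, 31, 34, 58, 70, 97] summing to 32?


lo=0(1)+hi=6(97)=98
lo=0(1)+hi=5(70)=71
lo=0(1)+hi=4(58)=59
lo=0(1)+hi=3(34)=35
lo=0(1)+hi=2(31)=32

Yes: 1+31=32


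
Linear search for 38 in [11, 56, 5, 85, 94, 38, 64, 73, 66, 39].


i=0: 11!=38
i=1: 56!=38
i=2: 5!=38
i=3: 85!=38
i=4: 94!=38
i=5: 38==38 found!

Found at 5, 6 comps


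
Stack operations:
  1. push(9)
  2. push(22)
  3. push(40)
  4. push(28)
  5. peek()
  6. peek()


push(9) -> [9]
push(22) -> [9, 22]
push(40) -> [9, 22, 40]
push(28) -> [9, 22, 40, 28]
peek()->28
peek()->28

Final stack: [9, 22, 40, 28]


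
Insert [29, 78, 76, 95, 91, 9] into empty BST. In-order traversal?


Insert 29: root
Insert 78: R from 29
Insert 76: R from 29 -> L from 78
Insert 95: R from 29 -> R from 78
Insert 91: R from 29 -> R from 78 -> L from 95
Insert 9: L from 29

In-order: [9, 29, 76, 78, 91, 95]


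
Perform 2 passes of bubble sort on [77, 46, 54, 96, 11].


Initial: [77, 46, 54, 96, 11]
Pass 1: [46, 54, 77, 11, 96] (3 swaps)
Pass 2: [46, 54, 11, 77, 96] (1 swaps)

After 2 passes: [46, 54, 11, 77, 96]


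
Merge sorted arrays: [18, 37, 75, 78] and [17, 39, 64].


Take 17 from B
Take 18 from A
Take 37 from A
Take 39 from B
Take 64 from B

Merged: [17, 18, 37, 39, 64, 75, 78]


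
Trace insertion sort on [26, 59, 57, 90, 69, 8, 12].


Initial: [26, 59, 57, 90, 69, 8, 12]
Insert 59: [26, 59, 57, 90, 69, 8, 12]
Insert 57: [26, 57, 59, 90, 69, 8, 12]
Insert 90: [26, 57, 59, 90, 69, 8, 12]
Insert 69: [26, 57, 59, 69, 90, 8, 12]
Insert 8: [8, 26, 57, 59, 69, 90, 12]
Insert 12: [8, 12, 26, 57, 59, 69, 90]

Sorted: [8, 12, 26, 57, 59, 69, 90]


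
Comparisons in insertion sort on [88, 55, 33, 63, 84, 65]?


Algorithm: insertion sort
Input: [88, 55, 33, 63, 84, 65]
Sorted: [33, 55, 63, 65, 84, 88]

10


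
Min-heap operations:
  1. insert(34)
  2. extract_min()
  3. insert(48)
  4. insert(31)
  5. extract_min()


insert(34) -> [34]
extract_min()->34, []
insert(48) -> [48]
insert(31) -> [31, 48]
extract_min()->31, [48]

Final heap: [48]


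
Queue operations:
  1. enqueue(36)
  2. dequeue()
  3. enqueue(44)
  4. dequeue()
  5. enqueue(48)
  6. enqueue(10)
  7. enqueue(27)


enqueue(36) -> [36]
dequeue()->36, []
enqueue(44) -> [44]
dequeue()->44, []
enqueue(48) -> [48]
enqueue(10) -> [48, 10]
enqueue(27) -> [48, 10, 27]

Final queue: [48, 10, 27]


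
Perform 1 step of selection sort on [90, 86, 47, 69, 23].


Initial: [90, 86, 47, 69, 23]
Step 1: min=23 at 4
  Swap: [23, 86, 47, 69, 90]

After 1 step: [23, 86, 47, 69, 90]


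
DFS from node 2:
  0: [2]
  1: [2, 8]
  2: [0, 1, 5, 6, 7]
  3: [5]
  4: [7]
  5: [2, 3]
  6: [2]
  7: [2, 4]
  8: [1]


Visit 2, push [7, 6, 5, 1, 0]
Visit 0, push []
Visit 1, push [8]
Visit 8, push []
Visit 5, push [3]
Visit 3, push []
Visit 6, push []
Visit 7, push [4]
Visit 4, push []

DFS order: [2, 0, 1, 8, 5, 3, 6, 7, 4]


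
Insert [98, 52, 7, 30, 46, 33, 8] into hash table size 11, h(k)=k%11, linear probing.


Insert 98: h=10 -> slot 10
Insert 52: h=8 -> slot 8
Insert 7: h=7 -> slot 7
Insert 30: h=8, 1 probes -> slot 9
Insert 46: h=2 -> slot 2
Insert 33: h=0 -> slot 0
Insert 8: h=8, 4 probes -> slot 1

Table: [33, 8, 46, None, None, None, None, 7, 52, 30, 98]


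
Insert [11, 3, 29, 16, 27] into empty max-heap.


Insert 11: [11]
Insert 3: [11, 3]
Insert 29: [29, 3, 11]
Insert 16: [29, 16, 11, 3]
Insert 27: [29, 27, 11, 3, 16]

Final heap: [29, 27, 11, 3, 16]


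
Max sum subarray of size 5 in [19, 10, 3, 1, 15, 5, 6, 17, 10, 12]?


[0:5]: 48
[1:6]: 34
[2:7]: 30
[3:8]: 44
[4:9]: 53
[5:10]: 50

Max: 53 at [4:9]


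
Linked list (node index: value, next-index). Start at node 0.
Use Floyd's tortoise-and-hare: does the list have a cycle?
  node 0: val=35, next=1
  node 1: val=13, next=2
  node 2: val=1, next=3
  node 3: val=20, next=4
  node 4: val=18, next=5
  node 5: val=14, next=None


Floyd's tortoise (slow, +1) and hare (fast, +2):
  init: slow=0, fast=0
  step 1: slow=1, fast=2
  step 2: slow=2, fast=4
  step 3: fast 4->5->None, no cycle

Cycle: no


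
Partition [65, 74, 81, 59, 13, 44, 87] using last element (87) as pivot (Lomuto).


Pivot: 87
  65 <= 87: advance i (no swap)
  74 <= 87: advance i (no swap)
  81 <= 87: advance i (no swap)
  59 <= 87: advance i (no swap)
  13 <= 87: advance i (no swap)
  44 <= 87: advance i (no swap)
Place pivot at 6: [65, 74, 81, 59, 13, 44, 87]

Partitioned: [65, 74, 81, 59, 13, 44, 87]


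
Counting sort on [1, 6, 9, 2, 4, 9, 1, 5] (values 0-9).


Input: [1, 6, 9, 2, 4, 9, 1, 5]
Counts: [0, 2, 1, 0, 1, 1, 1, 0, 0, 2]

Sorted: [1, 1, 2, 4, 5, 6, 9, 9]


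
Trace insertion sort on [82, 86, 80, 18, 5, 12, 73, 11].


Initial: [82, 86, 80, 18, 5, 12, 73, 11]
Insert 86: [82, 86, 80, 18, 5, 12, 73, 11]
Insert 80: [80, 82, 86, 18, 5, 12, 73, 11]
Insert 18: [18, 80, 82, 86, 5, 12, 73, 11]
Insert 5: [5, 18, 80, 82, 86, 12, 73, 11]
Insert 12: [5, 12, 18, 80, 82, 86, 73, 11]
Insert 73: [5, 12, 18, 73, 80, 82, 86, 11]
Insert 11: [5, 11, 12, 18, 73, 80, 82, 86]

Sorted: [5, 11, 12, 18, 73, 80, 82, 86]


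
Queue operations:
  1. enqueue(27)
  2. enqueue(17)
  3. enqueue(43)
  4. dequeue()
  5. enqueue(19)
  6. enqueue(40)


enqueue(27) -> [27]
enqueue(17) -> [27, 17]
enqueue(43) -> [27, 17, 43]
dequeue()->27, [17, 43]
enqueue(19) -> [17, 43, 19]
enqueue(40) -> [17, 43, 19, 40]

Final queue: [17, 43, 19, 40]


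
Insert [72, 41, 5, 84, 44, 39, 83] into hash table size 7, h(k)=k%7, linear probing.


Insert 72: h=2 -> slot 2
Insert 41: h=6 -> slot 6
Insert 5: h=5 -> slot 5
Insert 84: h=0 -> slot 0
Insert 44: h=2, 1 probes -> slot 3
Insert 39: h=4 -> slot 4
Insert 83: h=6, 2 probes -> slot 1

Table: [84, 83, 72, 44, 39, 5, 41]


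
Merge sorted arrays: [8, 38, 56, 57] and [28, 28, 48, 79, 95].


Take 8 from A
Take 28 from B
Take 28 from B
Take 38 from A
Take 48 from B
Take 56 from A
Take 57 from A

Merged: [8, 28, 28, 38, 48, 56, 57, 79, 95]


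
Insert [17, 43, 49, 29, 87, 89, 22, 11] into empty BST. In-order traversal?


Insert 17: root
Insert 43: R from 17
Insert 49: R from 17 -> R from 43
Insert 29: R from 17 -> L from 43
Insert 87: R from 17 -> R from 43 -> R from 49
Insert 89: R from 17 -> R from 43 -> R from 49 -> R from 87
Insert 22: R from 17 -> L from 43 -> L from 29
Insert 11: L from 17

In-order: [11, 17, 22, 29, 43, 49, 87, 89]


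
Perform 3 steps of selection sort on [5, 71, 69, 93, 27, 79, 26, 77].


Initial: [5, 71, 69, 93, 27, 79, 26, 77]
Step 1: min=5 at 0
  Swap: [5, 71, 69, 93, 27, 79, 26, 77]
Step 2: min=26 at 6
  Swap: [5, 26, 69, 93, 27, 79, 71, 77]
Step 3: min=27 at 4
  Swap: [5, 26, 27, 93, 69, 79, 71, 77]

After 3 steps: [5, 26, 27, 93, 69, 79, 71, 77]


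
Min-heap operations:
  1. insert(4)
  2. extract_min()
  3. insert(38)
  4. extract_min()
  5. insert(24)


insert(4) -> [4]
extract_min()->4, []
insert(38) -> [38]
extract_min()->38, []
insert(24) -> [24]

Final heap: [24]


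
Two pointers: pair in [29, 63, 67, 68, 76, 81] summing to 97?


lo=0(29)+hi=5(81)=110
lo=0(29)+hi=4(76)=105
lo=0(29)+hi=3(68)=97

Yes: 29+68=97


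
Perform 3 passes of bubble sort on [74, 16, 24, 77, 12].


Initial: [74, 16, 24, 77, 12]
Pass 1: [16, 24, 74, 12, 77] (3 swaps)
Pass 2: [16, 24, 12, 74, 77] (1 swaps)
Pass 3: [16, 12, 24, 74, 77] (1 swaps)

After 3 passes: [16, 12, 24, 74, 77]


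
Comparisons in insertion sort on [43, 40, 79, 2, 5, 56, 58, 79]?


Algorithm: insertion sort
Input: [43, 40, 79, 2, 5, 56, 58, 79]
Sorted: [2, 5, 40, 43, 56, 58, 79, 79]

14


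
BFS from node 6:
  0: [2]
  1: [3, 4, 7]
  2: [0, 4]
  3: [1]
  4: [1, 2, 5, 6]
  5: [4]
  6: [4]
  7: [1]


Visit 6, enqueue [4]
Visit 4, enqueue [1, 2, 5]
Visit 1, enqueue [3, 7]
Visit 2, enqueue [0]
Visit 5, enqueue []
Visit 3, enqueue []
Visit 7, enqueue []
Visit 0, enqueue []

BFS order: [6, 4, 1, 2, 5, 3, 7, 0]


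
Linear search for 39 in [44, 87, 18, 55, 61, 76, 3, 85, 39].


i=0: 44!=39
i=1: 87!=39
i=2: 18!=39
i=3: 55!=39
i=4: 61!=39
i=5: 76!=39
i=6: 3!=39
i=7: 85!=39
i=8: 39==39 found!

Found at 8, 9 comps


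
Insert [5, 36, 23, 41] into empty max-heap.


Insert 5: [5]
Insert 36: [36, 5]
Insert 23: [36, 5, 23]
Insert 41: [41, 36, 23, 5]

Final heap: [41, 36, 23, 5]


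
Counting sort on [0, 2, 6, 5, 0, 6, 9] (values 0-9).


Input: [0, 2, 6, 5, 0, 6, 9]
Counts: [2, 0, 1, 0, 0, 1, 2, 0, 0, 1]

Sorted: [0, 0, 2, 5, 6, 6, 9]


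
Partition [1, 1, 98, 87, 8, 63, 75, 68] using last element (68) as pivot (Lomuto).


Pivot: 68
  1 <= 68: advance i (no swap)
  1 <= 68: advance i (no swap)
  8 <= 68: swap -> [1, 1, 8, 87, 98, 63, 75, 68]
  63 <= 68: swap -> [1, 1, 8, 63, 98, 87, 75, 68]
Place pivot at 4: [1, 1, 8, 63, 68, 87, 75, 98]

Partitioned: [1, 1, 8, 63, 68, 87, 75, 98]


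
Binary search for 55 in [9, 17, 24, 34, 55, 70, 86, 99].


Step 1: lo=0, hi=7, mid=3, val=34
Step 2: lo=4, hi=7, mid=5, val=70
Step 3: lo=4, hi=4, mid=4, val=55

Found at index 4


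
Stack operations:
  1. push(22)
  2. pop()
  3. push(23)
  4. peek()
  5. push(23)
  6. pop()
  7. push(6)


push(22) -> [22]
pop()->22, []
push(23) -> [23]
peek()->23
push(23) -> [23, 23]
pop()->23, [23]
push(6) -> [23, 6]

Final stack: [23, 6]


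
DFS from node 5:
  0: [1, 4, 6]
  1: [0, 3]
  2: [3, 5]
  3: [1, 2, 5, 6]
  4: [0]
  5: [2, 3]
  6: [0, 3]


Visit 5, push [3, 2]
Visit 2, push [3]
Visit 3, push [6, 1]
Visit 1, push [0]
Visit 0, push [6, 4]
Visit 4, push []
Visit 6, push []

DFS order: [5, 2, 3, 1, 0, 4, 6]


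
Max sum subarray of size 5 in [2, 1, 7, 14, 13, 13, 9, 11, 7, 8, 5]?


[0:5]: 37
[1:6]: 48
[2:7]: 56
[3:8]: 60
[4:9]: 53
[5:10]: 48
[6:11]: 40

Max: 60 at [3:8]


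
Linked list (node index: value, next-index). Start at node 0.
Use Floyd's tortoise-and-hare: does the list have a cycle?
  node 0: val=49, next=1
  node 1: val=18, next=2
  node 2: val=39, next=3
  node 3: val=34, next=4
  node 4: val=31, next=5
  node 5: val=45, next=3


Floyd's tortoise (slow, +1) and hare (fast, +2):
  init: slow=0, fast=0
  step 1: slow=1, fast=2
  step 2: slow=2, fast=4
  step 3: slow=3, fast=3
  slow == fast at node 3: cycle detected

Cycle: yes


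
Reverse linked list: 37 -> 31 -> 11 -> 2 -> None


Step 1: curr=37, set curr.next=prev(None) | reversed so far: 37
Step 2: curr=31, set curr.next=prev(37) | reversed so far: 31 -> 37
Step 3: curr=11, set curr.next=prev(31) | reversed so far: 11 -> 31 -> 37
Step 4: curr=2, set curr.next=prev(11) | reversed so far: 2 -> 11 -> 31 -> 37

2 -> 11 -> 31 -> 37 -> None


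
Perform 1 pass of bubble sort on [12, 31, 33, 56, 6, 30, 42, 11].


Initial: [12, 31, 33, 56, 6, 30, 42, 11]
Pass 1: [12, 31, 33, 6, 30, 42, 11, 56] (4 swaps)

After 1 pass: [12, 31, 33, 6, 30, 42, 11, 56]


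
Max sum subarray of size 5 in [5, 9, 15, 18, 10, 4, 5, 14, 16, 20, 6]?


[0:5]: 57
[1:6]: 56
[2:7]: 52
[3:8]: 51
[4:9]: 49
[5:10]: 59
[6:11]: 61

Max: 61 at [6:11]


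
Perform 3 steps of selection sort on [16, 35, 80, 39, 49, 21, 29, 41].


Initial: [16, 35, 80, 39, 49, 21, 29, 41]
Step 1: min=16 at 0
  Swap: [16, 35, 80, 39, 49, 21, 29, 41]
Step 2: min=21 at 5
  Swap: [16, 21, 80, 39, 49, 35, 29, 41]
Step 3: min=29 at 6
  Swap: [16, 21, 29, 39, 49, 35, 80, 41]

After 3 steps: [16, 21, 29, 39, 49, 35, 80, 41]


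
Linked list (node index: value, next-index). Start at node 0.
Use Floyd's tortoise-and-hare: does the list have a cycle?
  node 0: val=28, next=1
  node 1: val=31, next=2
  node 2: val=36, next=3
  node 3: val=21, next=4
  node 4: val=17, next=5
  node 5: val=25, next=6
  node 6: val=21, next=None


Floyd's tortoise (slow, +1) and hare (fast, +2):
  init: slow=0, fast=0
  step 1: slow=1, fast=2
  step 2: slow=2, fast=4
  step 3: slow=3, fast=6
  step 4: fast -> None, no cycle

Cycle: no


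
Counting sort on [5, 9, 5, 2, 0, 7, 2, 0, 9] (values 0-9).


Input: [5, 9, 5, 2, 0, 7, 2, 0, 9]
Counts: [2, 0, 2, 0, 0, 2, 0, 1, 0, 2]

Sorted: [0, 0, 2, 2, 5, 5, 7, 9, 9]


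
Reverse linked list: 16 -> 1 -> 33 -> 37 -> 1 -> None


Step 1: curr=16, set curr.next=prev(None) | reversed so far: 16
Step 2: curr=1, set curr.next=prev(16) | reversed so far: 1 -> 16
Step 3: curr=33, set curr.next=prev(1) | reversed so far: 33 -> 1 -> 16
Step 4: curr=37, set curr.next=prev(33) | reversed so far: 37 -> 33 -> 1 -> 16
Step 5: curr=1, set curr.next=prev(37) | reversed so far: 1 -> 37 -> 33 -> 1 -> 16

1 -> 37 -> 33 -> 1 -> 16 -> None


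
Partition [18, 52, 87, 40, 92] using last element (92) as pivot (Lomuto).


Pivot: 92
  18 <= 92: advance i (no swap)
  52 <= 92: advance i (no swap)
  87 <= 92: advance i (no swap)
  40 <= 92: advance i (no swap)
Place pivot at 4: [18, 52, 87, 40, 92]

Partitioned: [18, 52, 87, 40, 92]


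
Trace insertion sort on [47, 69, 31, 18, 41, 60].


Initial: [47, 69, 31, 18, 41, 60]
Insert 69: [47, 69, 31, 18, 41, 60]
Insert 31: [31, 47, 69, 18, 41, 60]
Insert 18: [18, 31, 47, 69, 41, 60]
Insert 41: [18, 31, 41, 47, 69, 60]
Insert 60: [18, 31, 41, 47, 60, 69]

Sorted: [18, 31, 41, 47, 60, 69]


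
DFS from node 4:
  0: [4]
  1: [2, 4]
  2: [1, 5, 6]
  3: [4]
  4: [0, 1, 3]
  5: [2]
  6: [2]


Visit 4, push [3, 1, 0]
Visit 0, push []
Visit 1, push [2]
Visit 2, push [6, 5]
Visit 5, push []
Visit 6, push []
Visit 3, push []

DFS order: [4, 0, 1, 2, 5, 6, 3]


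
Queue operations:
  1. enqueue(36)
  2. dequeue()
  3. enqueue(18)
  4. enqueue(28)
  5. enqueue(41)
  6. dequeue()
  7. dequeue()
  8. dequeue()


enqueue(36) -> [36]
dequeue()->36, []
enqueue(18) -> [18]
enqueue(28) -> [18, 28]
enqueue(41) -> [18, 28, 41]
dequeue()->18, [28, 41]
dequeue()->28, [41]
dequeue()->41, []

Final queue: []


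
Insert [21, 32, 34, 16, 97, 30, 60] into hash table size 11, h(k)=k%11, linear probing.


Insert 21: h=10 -> slot 10
Insert 32: h=10, 1 probes -> slot 0
Insert 34: h=1 -> slot 1
Insert 16: h=5 -> slot 5
Insert 97: h=9 -> slot 9
Insert 30: h=8 -> slot 8
Insert 60: h=5, 1 probes -> slot 6

Table: [32, 34, None, None, None, 16, 60, None, 30, 97, 21]


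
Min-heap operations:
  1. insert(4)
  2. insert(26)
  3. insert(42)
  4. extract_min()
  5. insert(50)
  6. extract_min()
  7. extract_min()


insert(4) -> [4]
insert(26) -> [4, 26]
insert(42) -> [4, 26, 42]
extract_min()->4, [26, 42]
insert(50) -> [26, 42, 50]
extract_min()->26, [42, 50]
extract_min()->42, [50]

Final heap: [50]


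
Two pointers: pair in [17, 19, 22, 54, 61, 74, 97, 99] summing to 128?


lo=0(17)+hi=7(99)=116
lo=1(19)+hi=7(99)=118
lo=2(22)+hi=7(99)=121
lo=3(54)+hi=7(99)=153
lo=3(54)+hi=6(97)=151
lo=3(54)+hi=5(74)=128

Yes: 54+74=128


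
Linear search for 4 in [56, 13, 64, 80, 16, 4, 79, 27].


i=0: 56!=4
i=1: 13!=4
i=2: 64!=4
i=3: 80!=4
i=4: 16!=4
i=5: 4==4 found!

Found at 5, 6 comps


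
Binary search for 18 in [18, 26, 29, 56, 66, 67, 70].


Step 1: lo=0, hi=6, mid=3, val=56
Step 2: lo=0, hi=2, mid=1, val=26
Step 3: lo=0, hi=0, mid=0, val=18

Found at index 0


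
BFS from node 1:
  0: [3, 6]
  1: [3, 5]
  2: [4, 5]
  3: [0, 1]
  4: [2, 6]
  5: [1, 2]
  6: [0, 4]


Visit 1, enqueue [3, 5]
Visit 3, enqueue [0]
Visit 5, enqueue [2]
Visit 0, enqueue [6]
Visit 2, enqueue [4]
Visit 6, enqueue []
Visit 4, enqueue []

BFS order: [1, 3, 5, 0, 2, 6, 4]


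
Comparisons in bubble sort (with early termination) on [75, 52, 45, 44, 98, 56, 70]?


Algorithm: bubble sort (with early termination)
Input: [75, 52, 45, 44, 98, 56, 70]
Sorted: [44, 45, 52, 56, 70, 75, 98]

18


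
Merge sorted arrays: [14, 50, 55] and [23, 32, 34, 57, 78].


Take 14 from A
Take 23 from B
Take 32 from B
Take 34 from B
Take 50 from A
Take 55 from A

Merged: [14, 23, 32, 34, 50, 55, 57, 78]


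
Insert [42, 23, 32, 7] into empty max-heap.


Insert 42: [42]
Insert 23: [42, 23]
Insert 32: [42, 23, 32]
Insert 7: [42, 23, 32, 7]

Final heap: [42, 23, 32, 7]


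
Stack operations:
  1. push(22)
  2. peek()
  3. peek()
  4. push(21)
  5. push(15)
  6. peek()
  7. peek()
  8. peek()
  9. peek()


push(22) -> [22]
peek()->22
peek()->22
push(21) -> [22, 21]
push(15) -> [22, 21, 15]
peek()->15
peek()->15
peek()->15
peek()->15

Final stack: [22, 21, 15]


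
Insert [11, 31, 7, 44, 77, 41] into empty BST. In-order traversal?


Insert 11: root
Insert 31: R from 11
Insert 7: L from 11
Insert 44: R from 11 -> R from 31
Insert 77: R from 11 -> R from 31 -> R from 44
Insert 41: R from 11 -> R from 31 -> L from 44

In-order: [7, 11, 31, 41, 44, 77]


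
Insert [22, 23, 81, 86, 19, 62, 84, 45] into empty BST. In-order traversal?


Insert 22: root
Insert 23: R from 22
Insert 81: R from 22 -> R from 23
Insert 86: R from 22 -> R from 23 -> R from 81
Insert 19: L from 22
Insert 62: R from 22 -> R from 23 -> L from 81
Insert 84: R from 22 -> R from 23 -> R from 81 -> L from 86
Insert 45: R from 22 -> R from 23 -> L from 81 -> L from 62

In-order: [19, 22, 23, 45, 62, 81, 84, 86]


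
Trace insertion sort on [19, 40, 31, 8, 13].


Initial: [19, 40, 31, 8, 13]
Insert 40: [19, 40, 31, 8, 13]
Insert 31: [19, 31, 40, 8, 13]
Insert 8: [8, 19, 31, 40, 13]
Insert 13: [8, 13, 19, 31, 40]

Sorted: [8, 13, 19, 31, 40]


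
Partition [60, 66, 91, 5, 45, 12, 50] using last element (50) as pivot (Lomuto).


Pivot: 50
  5 <= 50: swap -> [5, 66, 91, 60, 45, 12, 50]
  45 <= 50: swap -> [5, 45, 91, 60, 66, 12, 50]
  12 <= 50: swap -> [5, 45, 12, 60, 66, 91, 50]
Place pivot at 3: [5, 45, 12, 50, 66, 91, 60]

Partitioned: [5, 45, 12, 50, 66, 91, 60]


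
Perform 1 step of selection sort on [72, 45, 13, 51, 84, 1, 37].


Initial: [72, 45, 13, 51, 84, 1, 37]
Step 1: min=1 at 5
  Swap: [1, 45, 13, 51, 84, 72, 37]

After 1 step: [1, 45, 13, 51, 84, 72, 37]


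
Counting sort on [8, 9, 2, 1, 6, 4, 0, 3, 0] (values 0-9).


Input: [8, 9, 2, 1, 6, 4, 0, 3, 0]
Counts: [2, 1, 1, 1, 1, 0, 1, 0, 1, 1]

Sorted: [0, 0, 1, 2, 3, 4, 6, 8, 9]


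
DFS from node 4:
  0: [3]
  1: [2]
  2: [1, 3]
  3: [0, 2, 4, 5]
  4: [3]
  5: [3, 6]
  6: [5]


Visit 4, push [3]
Visit 3, push [5, 2, 0]
Visit 0, push []
Visit 2, push [1]
Visit 1, push []
Visit 5, push [6]
Visit 6, push []

DFS order: [4, 3, 0, 2, 1, 5, 6]


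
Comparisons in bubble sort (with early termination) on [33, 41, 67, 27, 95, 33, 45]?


Algorithm: bubble sort (with early termination)
Input: [33, 41, 67, 27, 95, 33, 45]
Sorted: [27, 33, 33, 41, 45, 67, 95]

18


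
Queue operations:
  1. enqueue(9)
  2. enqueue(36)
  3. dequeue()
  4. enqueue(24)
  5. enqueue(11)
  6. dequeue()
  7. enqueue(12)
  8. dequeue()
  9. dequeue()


enqueue(9) -> [9]
enqueue(36) -> [9, 36]
dequeue()->9, [36]
enqueue(24) -> [36, 24]
enqueue(11) -> [36, 24, 11]
dequeue()->36, [24, 11]
enqueue(12) -> [24, 11, 12]
dequeue()->24, [11, 12]
dequeue()->11, [12]

Final queue: [12]
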